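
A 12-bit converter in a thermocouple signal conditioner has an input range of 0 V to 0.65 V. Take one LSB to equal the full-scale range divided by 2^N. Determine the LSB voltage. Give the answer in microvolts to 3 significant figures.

V_FS = 0.65 V.
Number of codes = 2^12 = 4096.
Step size = 0.65/4096 V = 159 µV.

159 µV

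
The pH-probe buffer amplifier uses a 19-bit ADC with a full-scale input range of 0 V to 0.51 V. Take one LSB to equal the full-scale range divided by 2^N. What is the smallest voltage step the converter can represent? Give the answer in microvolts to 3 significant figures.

Span = 0.51 V.
There are 2^19 = 524288 steps.
One LSB is 0.51 V / 524288 = 0.973 µV.

0.973 µV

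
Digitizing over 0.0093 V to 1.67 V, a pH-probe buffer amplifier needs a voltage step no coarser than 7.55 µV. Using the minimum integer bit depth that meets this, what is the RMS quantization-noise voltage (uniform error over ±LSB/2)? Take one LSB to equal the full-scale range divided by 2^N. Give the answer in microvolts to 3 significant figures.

1.83 µV

Span: 1.67 V − (0.0093 V) = 1.6607 V.
Need 2^N ≥ 1.6607 V / 7.55 µV = 220000 → N_min = 18.
Step size = 1.6607/262144 V = 6.3351 µV.
RMS noise = LSB/√12 = 1.83 µV.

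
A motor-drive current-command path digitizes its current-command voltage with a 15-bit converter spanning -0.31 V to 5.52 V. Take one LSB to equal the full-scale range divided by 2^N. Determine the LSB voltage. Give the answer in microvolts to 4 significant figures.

177.9 µV

The full-scale span is 5.52 − (-0.31) = 5.83 V.
2^15 = 32768 levels.
Step size = 5.83/32768 V = 177.9 µV.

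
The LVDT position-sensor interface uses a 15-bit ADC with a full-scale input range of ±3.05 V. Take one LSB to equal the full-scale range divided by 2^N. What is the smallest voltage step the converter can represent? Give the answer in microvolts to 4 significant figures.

186.2 µV

Span: 3.05 V − (-3.05 V) = 6.1 V.
2^15 = 32768 levels.
LSB = 6.1 V ÷ 2^15 = 6.1/32768 V = 186.2 µV.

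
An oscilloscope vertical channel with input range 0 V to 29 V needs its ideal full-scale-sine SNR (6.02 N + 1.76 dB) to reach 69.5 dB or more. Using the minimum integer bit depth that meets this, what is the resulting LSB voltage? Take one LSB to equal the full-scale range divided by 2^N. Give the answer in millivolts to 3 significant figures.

Range is 29 V.
Solving 6.02 N ≥ 69.5 − 1.76: N ≥ 11.252. Round up → N = 12.
LSB = 29 V ÷ 2^12 = 29/4096 V = 7.08 mV.

7.08 mV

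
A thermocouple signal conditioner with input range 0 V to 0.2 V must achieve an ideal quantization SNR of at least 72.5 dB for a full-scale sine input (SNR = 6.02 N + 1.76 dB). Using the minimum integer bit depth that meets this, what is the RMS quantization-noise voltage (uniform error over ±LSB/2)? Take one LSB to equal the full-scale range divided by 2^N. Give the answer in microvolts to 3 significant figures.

14.1 µV

V_FS = 0.2 V.
N ≥ (72.5 − 1.76)/6.02 = 11.751 → N_min = 12.
LSB = 0.2 V / 2^12 = 48.828 µV.
σ_q = LSB/√12 = 48.828 µV/3.4641 = 14.1 µV.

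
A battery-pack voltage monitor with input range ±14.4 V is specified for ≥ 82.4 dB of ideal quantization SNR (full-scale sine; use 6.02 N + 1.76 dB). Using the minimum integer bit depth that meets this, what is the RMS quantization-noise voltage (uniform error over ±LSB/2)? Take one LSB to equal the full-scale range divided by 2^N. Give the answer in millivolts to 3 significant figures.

0.507 mV

Full-scale range = 14.4 V − (-14.4 V) = 28.8 V.
6.02 N + 1.76 ≥ 82.4 gives N ≥ 13.395, so the minimum integer is 14.
LSB = 28.8 V ÷ 2^14 = 28.8/16384 V = 1.7578 mV.
σ_q = LSB/√12 = 1.7578 mV/3.4641 = 0.507 mV.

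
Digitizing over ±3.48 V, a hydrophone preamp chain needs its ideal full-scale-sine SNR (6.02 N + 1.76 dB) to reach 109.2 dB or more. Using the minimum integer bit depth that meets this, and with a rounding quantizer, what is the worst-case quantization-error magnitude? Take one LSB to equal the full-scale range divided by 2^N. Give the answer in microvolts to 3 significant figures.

Full-scale range = 3.48 V − (-3.48 V) = 6.96 V.
Solving 6.02 N ≥ 109.2 − 1.76: N ≥ 17.847. Round up → N = 18.
Step size = 6.96/262144 V = 26.550 µV.
|e|_max = LSB/2 = 13.3 µV.

13.3 µV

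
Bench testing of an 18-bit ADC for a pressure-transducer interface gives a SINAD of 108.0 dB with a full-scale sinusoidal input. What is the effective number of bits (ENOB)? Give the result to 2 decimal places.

(108.0 − 1.76) / 6.02 = 106.24/6.02 = 17.6478 effective bits.

17.65 bits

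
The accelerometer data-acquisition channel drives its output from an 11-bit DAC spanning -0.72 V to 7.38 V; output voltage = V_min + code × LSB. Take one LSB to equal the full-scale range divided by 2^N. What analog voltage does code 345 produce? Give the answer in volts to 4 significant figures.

0.6445 V

Range = 7.38 − (-0.72) = 8.1 V. LSB = 8.1 V / 2^11.
Output = V_min + (345/2048) × range = -0.72 + 0.168457 × 8.1 V
      = -0.72 V + 1.36450 V = 0.644502 V.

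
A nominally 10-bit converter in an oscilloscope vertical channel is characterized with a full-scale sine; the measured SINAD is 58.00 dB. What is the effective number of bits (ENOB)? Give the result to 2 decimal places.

(58.00 − 1.76) / 6.02 = 56.24/6.02 = 9.3422 effective bits.

9.34 bits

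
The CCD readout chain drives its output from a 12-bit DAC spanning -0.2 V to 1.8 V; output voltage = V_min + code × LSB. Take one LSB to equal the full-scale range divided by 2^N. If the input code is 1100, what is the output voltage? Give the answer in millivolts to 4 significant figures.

Range = 1.8 − (-0.2) = 2 V. LSB = 2 V / 2^12.
V_out = V_min + code × LSB = -0.2 V + 1100 × 2 V / 4096
      = -0.2 V + 0.537109 V = 0.337109 V.

337.1 mV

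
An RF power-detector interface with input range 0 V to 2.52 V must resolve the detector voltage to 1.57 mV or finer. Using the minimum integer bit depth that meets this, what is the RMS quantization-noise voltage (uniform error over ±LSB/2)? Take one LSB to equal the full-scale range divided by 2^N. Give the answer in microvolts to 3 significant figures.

Span = 2.52 V.
2.52 V / 1.57 mV = 1605. Since 2^10 = 1024 and 2^11 = 2048, N = 11.
LSB = 2.52 V ÷ 2^11 = 2.52/2048 V = 1.2305 mV.
V_rms = LSB/√12 = 355 µV.

355 µV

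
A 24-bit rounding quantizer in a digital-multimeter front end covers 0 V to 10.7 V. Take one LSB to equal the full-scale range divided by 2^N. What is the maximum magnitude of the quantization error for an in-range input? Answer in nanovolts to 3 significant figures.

Span = 10.7 V.
One LSB is 10.7 V / 16777216 = 0.63777 µV.
|e|_max = LSB/2 = 319 nV.

319 nV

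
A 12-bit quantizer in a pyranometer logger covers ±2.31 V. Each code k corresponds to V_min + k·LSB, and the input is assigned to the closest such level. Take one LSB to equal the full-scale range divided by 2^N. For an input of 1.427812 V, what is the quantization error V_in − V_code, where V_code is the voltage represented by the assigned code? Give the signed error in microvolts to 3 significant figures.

Full-scale range = 2.31 V − (-2.31 V) = 4.62 V. LSB = 4.62 V / 2^12 ≈ 1.128 mV.
(V_in − V_min)/LSB = (1.427812 − (-2.31)) × 4096/4.62 = 3313.8697 → nearest code k = 3314.
V_code = V_min + k × range/2^12 = -2.31 + 3314 × 4.62/4096 = 1.427958984 V.
V_in − V_code = 1.427812 − (1.427958984) = −147 µV.

−147 µV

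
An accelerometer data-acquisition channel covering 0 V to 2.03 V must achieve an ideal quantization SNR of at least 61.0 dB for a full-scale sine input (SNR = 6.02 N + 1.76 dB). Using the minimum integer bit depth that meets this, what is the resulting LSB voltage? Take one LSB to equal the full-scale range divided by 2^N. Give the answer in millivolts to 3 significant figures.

1.98 mV

V_FS = 2.03 V.
N ≥ (61.0 − 1.76)/6.02 = 9.841 → N_min = 10.
Step size = 2.03/1024 V = 1.98 mV.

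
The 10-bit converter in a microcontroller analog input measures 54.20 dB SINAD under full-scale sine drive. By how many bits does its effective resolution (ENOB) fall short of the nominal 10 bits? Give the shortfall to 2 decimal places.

1.29 bits

N_eff = (54.20 − 1.76)/6.02 = 8.7110 bits.
Lost resolution: 10 − 8.7110 = 1.2890 bits.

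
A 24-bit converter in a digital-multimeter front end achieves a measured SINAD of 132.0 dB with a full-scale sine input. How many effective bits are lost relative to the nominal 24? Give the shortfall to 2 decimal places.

2.37 bits

N_eff = (132.0 − 1.76)/6.02 = 21.6346 bits.
24 − 21.6346 = 2.37 bits below nominal.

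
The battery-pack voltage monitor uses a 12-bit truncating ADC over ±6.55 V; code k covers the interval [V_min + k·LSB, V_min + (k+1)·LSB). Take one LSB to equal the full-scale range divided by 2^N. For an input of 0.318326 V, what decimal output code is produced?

2147

Full-scale range = 6.55 V − (-6.55 V) = 13.1 V. LSB = 13.1 V / 2^12 ≈ 3.198 mV.
V_in − V_min = 0.318326 − (-6.55) = 6.868326 V.
Divide by LSB: 6.868326 × 4096/13.1 = 2147.5315.
Truncating gives code 2147.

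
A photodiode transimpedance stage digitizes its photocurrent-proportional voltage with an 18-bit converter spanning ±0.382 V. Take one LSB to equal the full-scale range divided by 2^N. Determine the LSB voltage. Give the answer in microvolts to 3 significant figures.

Span: 0.382 V − (-0.382 V) = 0.764 V.
2^18 = 262144 levels.
LSB = 0.764 V ÷ 2^18 = 0.764/262144 V = 2.91 µV.

2.91 µV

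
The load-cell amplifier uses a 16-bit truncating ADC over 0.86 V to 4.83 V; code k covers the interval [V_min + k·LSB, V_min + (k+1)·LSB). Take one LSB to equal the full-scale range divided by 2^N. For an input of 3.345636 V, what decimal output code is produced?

Full-scale range = 4.83 V − (0.86 V) = 3.97 V. LSB = 3.97 V / 2^16 ≈ 60.58 µV.
V_in − V_min = 3.345636 − (0.86) = 2.485636 V.
Divide by LSB: 2.485636 × 65536/3.97 = 41032.4032.
Truncating gives code 41032.

41032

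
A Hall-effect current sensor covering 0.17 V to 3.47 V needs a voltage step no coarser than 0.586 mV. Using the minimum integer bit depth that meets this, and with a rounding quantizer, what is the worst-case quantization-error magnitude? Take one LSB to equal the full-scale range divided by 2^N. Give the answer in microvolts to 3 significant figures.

201 µV

Span: 3.47 V − (0.17 V) = 3.3 V.
3.3 V / 0.586 mV = 5631. Since 2^12 = 4096 and 2^13 = 8192, N = 13.
LSB = 3.3 V ÷ 2^13 = 3.3/8192 V = 402.83 µV.
|e|_max = LSB/2 = 201 µV.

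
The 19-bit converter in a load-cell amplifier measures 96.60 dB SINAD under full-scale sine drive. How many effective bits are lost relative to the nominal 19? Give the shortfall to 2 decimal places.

3.25 bits

Effective bits = (96.60 − 1.76)/6.02 = 15.7542.
19 − 15.7542 = 3.25 bits below nominal.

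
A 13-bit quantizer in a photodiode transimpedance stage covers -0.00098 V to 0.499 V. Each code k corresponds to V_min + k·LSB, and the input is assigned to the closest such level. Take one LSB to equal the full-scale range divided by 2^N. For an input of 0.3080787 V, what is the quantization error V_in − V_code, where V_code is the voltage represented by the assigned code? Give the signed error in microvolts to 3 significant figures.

−11.0 µV

The full-scale span is 0.499 − (-0.00098) = 0.49998 V. LSB = 0.49998 V / 2^13 ≈ 61.03 µV.
Position in LSBs: (0.3080787 − (-0.00098)) × 8192/0.49998 = 5063.8203; rounding gives k = 5064.
Reconstructed level: -0.00098 + 5064 × 0.49998/8192 V = 0.3080896680 V.
Error = V_in − V_code = 0.3080787 − (0.3080896680) = −11.0 µV.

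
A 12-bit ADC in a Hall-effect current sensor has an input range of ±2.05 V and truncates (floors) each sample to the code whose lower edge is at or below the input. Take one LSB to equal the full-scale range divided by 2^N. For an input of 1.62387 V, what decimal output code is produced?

3670

Range = 2.05 − (-2.05) = 4.1 V. LSB = 4.1 V / 2^12 ≈ 1.001 mV.
(V_in − V_min) × 2^12/range = (1.62387 − (-2.05)) × 4096/4.1 = 3670.286.
Floor → code = 3670.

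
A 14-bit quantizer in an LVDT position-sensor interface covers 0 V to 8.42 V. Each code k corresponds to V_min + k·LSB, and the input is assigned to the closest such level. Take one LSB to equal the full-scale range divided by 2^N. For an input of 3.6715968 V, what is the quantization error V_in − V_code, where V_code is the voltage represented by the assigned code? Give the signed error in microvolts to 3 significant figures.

Span = 8.42 V. LSB = 8.42 V / 2^14 ≈ 0.5139 mV.
Position in LSBs: (3.6715968 − (0)) × 16384/8.42 = 7144.3518; rounding gives k = 7144.
V_code = V_min + k × range/2^14 = 0 + 7144 × 8.42/16384 = 3.6714160156 V.
Error = V_in − V_code = 3.6715968 − (3.6714160156) = +181 µV.

+181 µV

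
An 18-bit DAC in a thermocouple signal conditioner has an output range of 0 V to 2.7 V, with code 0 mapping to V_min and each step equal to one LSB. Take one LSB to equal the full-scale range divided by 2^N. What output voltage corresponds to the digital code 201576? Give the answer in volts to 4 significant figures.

2.076 V

V_FS = 2.7 V. LSB = 2.7 V / 2^18.
V_out = 0 + 201576 × (2.7/262144) V
      = 0 + 2.07617 = 2.07617 V.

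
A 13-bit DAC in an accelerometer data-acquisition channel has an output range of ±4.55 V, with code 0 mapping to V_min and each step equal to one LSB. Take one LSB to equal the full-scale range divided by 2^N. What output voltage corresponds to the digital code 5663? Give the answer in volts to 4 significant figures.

The full-scale span is 4.55 − (-4.55) = 9.1 V. LSB = 9.1 V / 2^13.
V_out = V_min + code × LSB = -4.55 V + 5663 × 9.1 V / 8192
      = -4.55 + 6.29069 = 1.74069 V.

1.741 V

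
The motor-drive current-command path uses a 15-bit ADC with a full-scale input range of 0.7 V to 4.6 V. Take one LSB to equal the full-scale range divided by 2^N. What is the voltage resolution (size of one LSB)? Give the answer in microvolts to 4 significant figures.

Range = 4.6 − (0.7) = 3.9 V.
There are 2^15 = 32768 steps.
Step size = 3.9/32768 V = 119.0 µV.

119.0 µV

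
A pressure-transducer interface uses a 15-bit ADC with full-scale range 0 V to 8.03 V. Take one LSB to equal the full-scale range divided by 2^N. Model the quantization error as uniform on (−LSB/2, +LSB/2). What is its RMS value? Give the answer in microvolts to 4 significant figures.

70.74 µV

V_FS = 8.03 V.
LSB = 8.03 V / 2^15 = 245.056 µV.
σ_q = LSB/√12 = 245.056 µV/3.4641 = 70.74 µV.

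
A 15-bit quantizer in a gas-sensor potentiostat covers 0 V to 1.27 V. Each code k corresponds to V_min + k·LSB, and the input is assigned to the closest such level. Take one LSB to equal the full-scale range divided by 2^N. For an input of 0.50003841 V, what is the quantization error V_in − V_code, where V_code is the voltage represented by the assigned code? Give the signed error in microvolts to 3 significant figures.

Span = 1.27 V. LSB = 1.27 V / 2^15 ≈ 38.76 µV.
Position in LSBs: (0.50003841 − (0)) × 32768/1.27 = 12901.7784; rounding gives k = 12902.
V_code = 0 + (12902/32768) × 1.27 = 0.50004699707 V.
Error = V_in − V_code = 0.50003841 − (0.50004699707) = −8.59 µV.

−8.59 µV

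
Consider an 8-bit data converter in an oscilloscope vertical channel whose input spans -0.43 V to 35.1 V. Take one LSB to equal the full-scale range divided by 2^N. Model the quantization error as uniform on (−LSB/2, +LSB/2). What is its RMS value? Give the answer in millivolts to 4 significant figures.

40.06 mV

Range = 35.1 − (-0.43) = 35.53 V.
One LSB is 35.53 V / 256 = 138.789 mV.
V_rms = LSB/√12 = 138.789 mV / √12 = 40.06 mV.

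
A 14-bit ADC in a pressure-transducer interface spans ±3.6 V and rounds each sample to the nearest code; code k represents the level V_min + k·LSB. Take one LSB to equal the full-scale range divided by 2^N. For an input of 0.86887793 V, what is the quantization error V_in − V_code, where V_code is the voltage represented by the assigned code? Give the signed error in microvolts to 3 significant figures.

+79.1 µV

The full-scale span is 3.6 − (-3.6) = 7.2 V. LSB = 7.2 V / 2^14 ≈ 439.5 µV.
(V_in − V_min)/LSB = (0.86887793 − (-3.6)) × 16384/7.2 = 10169.1800 → nearest code k = 10169.
V_code = V_min + k × range/2^14 = -3.6 + 10169 × 7.2/16384 = 0.86879882813 V.
e = 0.86887793 − (0.86879882813) = +79.1 µV.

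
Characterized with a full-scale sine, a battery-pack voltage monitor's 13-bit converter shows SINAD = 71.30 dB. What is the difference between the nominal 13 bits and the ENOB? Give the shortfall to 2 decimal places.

Effective bits = (71.30 − 1.76)/6.02 = 11.5515.
Lost resolution: 13 − 11.5515 = 1.4485 bits.

1.45 bits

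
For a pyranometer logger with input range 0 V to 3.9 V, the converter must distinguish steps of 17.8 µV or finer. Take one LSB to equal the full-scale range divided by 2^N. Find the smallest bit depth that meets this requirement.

V_FS = 3.9 V.
Need 2^N ≥ 3.9 V / 17.8 µV = 219100 → N_min = 18.

18 bits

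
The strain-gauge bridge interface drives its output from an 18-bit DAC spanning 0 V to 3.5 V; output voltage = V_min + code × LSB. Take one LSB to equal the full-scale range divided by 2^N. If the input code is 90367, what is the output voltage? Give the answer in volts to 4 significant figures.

Full-scale range = 3.5 V. LSB = 3.5 V / 2^18.
V_out = V_min + code × LSB = 0 V + 90367 × 3.5 V / 262144
      = 0 + 1.20653 = 1.20653 V.

1.207 V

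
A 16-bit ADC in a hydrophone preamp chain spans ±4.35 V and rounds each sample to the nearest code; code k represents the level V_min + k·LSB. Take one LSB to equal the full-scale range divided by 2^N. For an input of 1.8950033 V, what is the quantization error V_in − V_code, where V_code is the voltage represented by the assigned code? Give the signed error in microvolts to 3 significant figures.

−23.9 µV

Range = 4.35 − (-4.35) = 8.7 V. LSB = 8.7 V / 2^16 ≈ 132.8 µV.
(1.8950033 − (-4.35)) / LSB = 6.2450033 × 65536/8.7 = 47042.8203. Nearest integer: k = 47043.
V_code = -4.35 + (47043/65536) × 8.7 = 1.8950271606 V.
e = 1.8950033 − (1.8950271606) = −23.9 µV.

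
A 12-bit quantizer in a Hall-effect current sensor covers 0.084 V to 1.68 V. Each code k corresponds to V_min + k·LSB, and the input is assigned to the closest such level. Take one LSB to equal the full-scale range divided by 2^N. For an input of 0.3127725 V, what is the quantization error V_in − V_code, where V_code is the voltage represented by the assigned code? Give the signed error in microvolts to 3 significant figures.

Full-scale range = 1.68 V − (0.084 V) = 1.596 V. LSB = 1.596 V / 2^12 ≈ 389.6 µV.
(V_in − V_min)/LSB = (0.3127725 − (0.084)) × 4096/1.596 = 587.1254 → nearest code k = 587.
V_code = V_min + k × range/2^12 = 0.084 + 587 × 1.596/4096 = 0.3127236328 V.
V_in − V_code = 0.3127725 − (0.3127236328) = +48.9 µV.

+48.9 µV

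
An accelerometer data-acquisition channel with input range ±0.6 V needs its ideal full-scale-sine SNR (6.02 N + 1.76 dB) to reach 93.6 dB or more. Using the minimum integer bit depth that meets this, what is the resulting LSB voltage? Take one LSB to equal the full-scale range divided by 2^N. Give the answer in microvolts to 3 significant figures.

Full-scale range = 0.6 V − (-0.6 V) = 1.2 V.
Required N = ⌈(93.6 − 1.76)/6.02⌉ = ⌈15.256⌉ = 16.
One LSB is 1.2 V / 65536 = 18.3 µV.

18.3 µV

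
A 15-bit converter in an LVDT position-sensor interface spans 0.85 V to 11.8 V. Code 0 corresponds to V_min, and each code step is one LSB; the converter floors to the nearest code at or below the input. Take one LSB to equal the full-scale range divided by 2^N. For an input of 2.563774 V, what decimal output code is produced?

5128

Range = 11.8 − (0.85) = 10.95 V. LSB = 10.95 V / 2^15 ≈ 334.2 µV.
code = ⌊(V_in − V_min)/LSB⌋ = ⌊(V_in − V_min) × 2^15 / range⌋
     = ⌊(2.563774 − (0.85)) × 32768 / 10.95⌋ = ⌊1.713774 × 32768/10.95⌋
     = ⌊5128.488⌋ = 5128.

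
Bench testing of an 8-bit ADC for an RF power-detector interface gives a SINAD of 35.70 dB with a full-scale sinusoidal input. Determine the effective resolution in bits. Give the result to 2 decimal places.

5.64 bits

Inverting SNR = 6.02 N + 1.76: N_eff = (35.70 − 1.76)/6.02 = 5.6379.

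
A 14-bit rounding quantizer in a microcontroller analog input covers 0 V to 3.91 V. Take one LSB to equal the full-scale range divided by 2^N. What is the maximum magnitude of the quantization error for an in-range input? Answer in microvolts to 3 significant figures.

Full-scale range = 3.91 V.
LSB = 3.91 V / 2^14 = 238.65 µV.
|e|_max = LSB/2 = 119 µV.

119 µV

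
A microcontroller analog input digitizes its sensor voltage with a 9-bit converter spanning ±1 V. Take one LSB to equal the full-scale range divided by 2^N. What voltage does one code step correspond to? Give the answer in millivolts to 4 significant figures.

3.906 mV

Range = 1 − (-1) = 2 V.
2^9 = 512 levels.
One LSB is 2 V / 512 = 3.906 mV.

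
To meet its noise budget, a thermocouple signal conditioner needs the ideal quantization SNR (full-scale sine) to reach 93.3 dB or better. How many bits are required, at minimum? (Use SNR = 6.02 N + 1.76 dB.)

16 bits

N ≥ (93.3 − 1.76)/6.02 = 15.206 → N_min = 16.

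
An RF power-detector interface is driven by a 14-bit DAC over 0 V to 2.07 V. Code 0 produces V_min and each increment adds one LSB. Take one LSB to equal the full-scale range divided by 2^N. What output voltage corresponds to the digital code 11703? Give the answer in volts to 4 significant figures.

1.479 V

Span = 2.07 V. LSB = 2.07 V / 2^14.
V_out = V_min + code × LSB = 0 V + 11703 × 2.07 V / 16384
      = 0 + 1.47859 = 1.47859 V.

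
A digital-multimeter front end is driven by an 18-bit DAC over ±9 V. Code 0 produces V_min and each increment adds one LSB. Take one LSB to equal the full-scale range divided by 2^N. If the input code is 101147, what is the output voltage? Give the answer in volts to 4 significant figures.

Range = 9 − (-9) = 18 V. LSB = 18 V / 2^18.
V_out = V_min + code × LSB = -9 V + 101147 × 18 V / 262144
      = -9 + 6.94521 = -2.05479 V.

-2.055 V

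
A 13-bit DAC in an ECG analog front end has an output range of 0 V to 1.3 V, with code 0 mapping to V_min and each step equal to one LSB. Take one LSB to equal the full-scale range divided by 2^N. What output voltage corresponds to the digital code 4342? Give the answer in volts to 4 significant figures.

V_FS = 1.3 V. LSB = 1.3 V / 2^13.
Output = V_min + (4342/8192) × range = 0 + 0.530029 × 1.3 V
      = 0 + 0.689038 = 0.689038 V.

0.6890 V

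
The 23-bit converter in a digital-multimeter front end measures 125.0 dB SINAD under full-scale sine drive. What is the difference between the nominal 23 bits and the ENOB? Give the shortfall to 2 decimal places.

2.53 bits

Effective bits = (125.0 − 1.76)/6.02 = 20.4718.
Lost resolution: 23 − 20.4718 = 2.5282 bits.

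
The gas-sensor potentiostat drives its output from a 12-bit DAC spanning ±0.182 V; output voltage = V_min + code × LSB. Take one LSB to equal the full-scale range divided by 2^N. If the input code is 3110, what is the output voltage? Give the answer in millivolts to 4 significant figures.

94.38 mV

The full-scale span is 0.182 − (-0.182) = 0.364 V. LSB = 0.364 V / 2^12.
V_out = -0.182 + 3110 × (0.364/4096) V
      = -0.182 + 0.276377 = 0.0943770 V.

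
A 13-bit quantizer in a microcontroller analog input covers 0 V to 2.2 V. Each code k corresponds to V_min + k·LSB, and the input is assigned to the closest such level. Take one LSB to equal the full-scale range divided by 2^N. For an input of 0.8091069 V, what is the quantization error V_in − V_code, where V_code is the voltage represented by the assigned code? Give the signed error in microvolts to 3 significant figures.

Range is 2.2 V. LSB = 2.2 V / 2^13 ≈ 268.6 µV.
(0.8091069 − (0)) / LSB = 0.8091069 × 8192/2.2 = 3012.8199. Nearest integer: k = 3013.
Reconstructed level: 0 + 3013 × 2.2/8192 V = 0.8091552734 V.
Error = V_in − V_code = 0.8091069 − (0.8091552734) = −48.4 µV.

−48.4 µV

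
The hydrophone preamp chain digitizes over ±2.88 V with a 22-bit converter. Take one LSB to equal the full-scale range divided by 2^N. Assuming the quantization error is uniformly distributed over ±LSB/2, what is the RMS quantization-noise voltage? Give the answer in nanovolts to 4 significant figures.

396.4 nV

The full-scale span is 2.88 − (-2.88) = 5.76 V.
Step size = 5.76/4194304 V = 1.37329 µV.
RMS of a uniform error over width LSB is LSB/√12 = 396.4 nV.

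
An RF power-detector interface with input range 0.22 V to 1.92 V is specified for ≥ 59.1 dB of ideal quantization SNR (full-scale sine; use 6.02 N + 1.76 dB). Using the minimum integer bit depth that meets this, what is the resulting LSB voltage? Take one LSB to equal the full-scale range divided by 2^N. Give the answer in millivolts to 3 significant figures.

1.66 mV

Full-scale range = 1.92 V − (0.22 V) = 1.7 V.
6.02 N + 1.76 ≥ 59.1 gives N ≥ 9.525, so the minimum integer is 10.
LSB = 1.7 V ÷ 2^10 = 1.7/1024 V = 1.66 mV.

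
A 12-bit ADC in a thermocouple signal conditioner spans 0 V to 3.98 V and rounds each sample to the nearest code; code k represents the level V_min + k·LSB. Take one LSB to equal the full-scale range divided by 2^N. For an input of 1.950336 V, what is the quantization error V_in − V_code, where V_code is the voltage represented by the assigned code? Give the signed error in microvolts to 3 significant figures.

Full-scale range = 3.98 V. LSB = 3.98 V / 2^12 ≈ 0.9717 mV.
(1.950336 − (0)) / LSB = 1.950336 × 4096/3.98 = 2007.1800. Nearest integer: k = 2007.
Reconstructed level: 0 + 2007 × 3.98/4096 V = 1.950161133 V.
e = 1.950336 − (1.950161133) = +175 µV.

+175 µV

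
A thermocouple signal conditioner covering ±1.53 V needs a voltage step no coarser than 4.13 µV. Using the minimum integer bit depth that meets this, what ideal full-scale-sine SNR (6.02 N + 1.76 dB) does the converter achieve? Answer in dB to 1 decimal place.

122.2 dB

Span: 1.53 V − (-1.53 V) = 3.06 V.
Required number of levels: 3.06/4.13 µV = 740920; smallest N with 2^N ≥ that is 20.
Ideal SNR at N = 20: 6.02·20 + 1.76 = 122.2 dB.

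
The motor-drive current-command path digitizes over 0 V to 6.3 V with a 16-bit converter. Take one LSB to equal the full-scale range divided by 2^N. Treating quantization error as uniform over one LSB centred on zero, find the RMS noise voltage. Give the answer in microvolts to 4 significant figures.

Span = 6.3 V.
Step size = 6.3/65536 V = 96.1304 µV.
RMS of a uniform error over width LSB is LSB/√12 = 27.75 µV.

27.75 µV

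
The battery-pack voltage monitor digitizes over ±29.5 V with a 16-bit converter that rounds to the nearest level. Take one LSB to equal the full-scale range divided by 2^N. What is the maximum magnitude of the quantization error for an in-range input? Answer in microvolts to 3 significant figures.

450 µV

Range = 29.5 − (-29.5) = 59 V.
Step size = 59/65536 V = 0.90027 mV.
A rounding quantizer has |error| ≤ LSB/2 = 450 µV.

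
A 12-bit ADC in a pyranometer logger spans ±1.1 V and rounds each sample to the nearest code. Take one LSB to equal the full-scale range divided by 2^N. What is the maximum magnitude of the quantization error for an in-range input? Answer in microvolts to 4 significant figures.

268.6 µV

Span: 1.1 V − (-1.1 V) = 2.2 V.
Step size = 2.2/4096 V = 0.537109 mV.
A rounding quantizer has |error| ≤ LSB/2 = 268.6 µV.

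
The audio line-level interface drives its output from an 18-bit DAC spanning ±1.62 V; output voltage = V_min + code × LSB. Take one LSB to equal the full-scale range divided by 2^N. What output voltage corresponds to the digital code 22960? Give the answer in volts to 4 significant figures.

-1.336 V

Span: 1.62 V − (-1.62 V) = 3.24 V. LSB = 3.24 V / 2^18.
Output = V_min + (22960/262144) × range = -1.62 + 0.0875854 × 3.24 V
      = -1.62 + 0.283777 = -1.33622 V.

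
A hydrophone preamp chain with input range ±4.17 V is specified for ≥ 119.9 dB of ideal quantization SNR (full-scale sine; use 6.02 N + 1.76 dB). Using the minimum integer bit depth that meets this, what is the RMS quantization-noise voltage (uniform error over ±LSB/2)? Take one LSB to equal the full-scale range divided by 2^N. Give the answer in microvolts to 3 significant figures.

2.30 µV

Full-scale range = 4.17 V − (-4.17 V) = 8.34 V.
6.02 N + 1.76 ≥ 119.9 gives N ≥ 19.625, so the minimum integer is 20.
LSB = 8.34 V ÷ 2^20 = 8.34/1048576 V = 7.9536 µV.
σ_q = LSB/√12 = 7.9536 µV/3.4641 = 2.30 µV.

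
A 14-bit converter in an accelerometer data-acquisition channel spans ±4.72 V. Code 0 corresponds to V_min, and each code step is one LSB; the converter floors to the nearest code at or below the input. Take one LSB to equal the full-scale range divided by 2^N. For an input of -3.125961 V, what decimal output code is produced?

Full-scale range = 4.72 V − (-4.72 V) = 9.44 V. LSB = 9.44 V / 2^14 ≈ 0.5762 mV.
code = ⌊(V_in − V_min)/LSB⌋ = ⌊(V_in − V_min) × 2^14 / range⌋
     = ⌊(-3.125961 − (-4.72)) × 16384 / 9.44⌋ = ⌊1.594039 × 16384/9.44⌋
     = ⌊2766.603⌋ = 2766.

2766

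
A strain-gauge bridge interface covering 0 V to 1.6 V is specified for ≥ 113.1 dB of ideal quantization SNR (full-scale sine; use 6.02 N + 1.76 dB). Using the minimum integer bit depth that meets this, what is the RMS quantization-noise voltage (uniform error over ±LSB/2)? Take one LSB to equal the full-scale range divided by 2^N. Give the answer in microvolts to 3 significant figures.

Range is 1.6 V.
N ≥ (113.1 − 1.76)/6.02 = 18.495 → N_min = 19.
One LSB is 1.6 V / 524288 = 3.0518 µV.
σ_q = LSB/√12 = 3.0518 µV/3.4641 = 0.881 µV.

0.881 µV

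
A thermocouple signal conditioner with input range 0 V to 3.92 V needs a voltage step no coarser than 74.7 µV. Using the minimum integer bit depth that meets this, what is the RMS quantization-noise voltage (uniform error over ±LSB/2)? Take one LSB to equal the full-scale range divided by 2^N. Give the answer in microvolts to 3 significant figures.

Span = 3.92 V.
Levels needed ≥ 3.92/74.7 µV = 52480. 2^16 = 65536 suffices, so N_min = 16.
One LSB is 3.92 V / 65536 = 59.814 µV.
V_rms = LSB/√12 = 17.3 µV.

17.3 µV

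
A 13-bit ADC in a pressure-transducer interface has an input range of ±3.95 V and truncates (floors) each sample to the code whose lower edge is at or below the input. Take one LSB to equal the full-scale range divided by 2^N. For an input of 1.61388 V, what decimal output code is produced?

Full-scale range = 3.95 V − (-3.95 V) = 7.9 V. LSB = 7.9 V / 2^13 ≈ 0.9644 mV.
code = ⌊(V_in − V_min)/LSB⌋ = ⌊(V_in − V_min) × 2^13 / range⌋
     = ⌊(1.61388 − (-3.95)) × 8192 / 7.9⌋ = ⌊5.56388 × 8192/7.9⌋
     = ⌊5769.532⌋ = 5769.

5769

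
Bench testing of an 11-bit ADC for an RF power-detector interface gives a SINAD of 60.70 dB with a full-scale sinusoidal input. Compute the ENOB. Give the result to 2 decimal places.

ENOB = (SINAD − 1.76) / 6.02 = (60.70 − 1.76) / 6.02 = 58.94 / 6.02 = 9.7907.

9.79 bits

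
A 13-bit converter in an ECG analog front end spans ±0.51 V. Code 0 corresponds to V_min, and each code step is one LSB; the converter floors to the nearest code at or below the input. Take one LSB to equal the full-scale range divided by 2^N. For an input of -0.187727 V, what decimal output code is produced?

2588

Range = 0.51 − (-0.51) = 1.02 V. LSB = 1.02 V / 2^13 ≈ 124.5 µV.
V_in − V_min = -0.187727 − (-0.51) = 0.322273 V.
Divide by LSB: 0.322273 × 8192/1.02 = 2588.2945.
Truncating gives code 2588.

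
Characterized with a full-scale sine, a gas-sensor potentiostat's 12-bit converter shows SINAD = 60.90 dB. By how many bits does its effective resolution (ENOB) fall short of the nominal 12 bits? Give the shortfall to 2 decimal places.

ENOB = (SINAD − 1.76)/6.02 = (60.90 − 1.76)/6.02 = 9.8239 bits.
Lost resolution: 12 − 9.8239 = 2.1761 bits.

2.18 bits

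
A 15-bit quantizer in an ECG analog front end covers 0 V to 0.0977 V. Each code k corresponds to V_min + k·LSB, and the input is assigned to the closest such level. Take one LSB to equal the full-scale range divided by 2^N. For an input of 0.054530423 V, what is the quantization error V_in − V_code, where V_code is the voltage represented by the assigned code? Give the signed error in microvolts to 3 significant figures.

+0.537 µV

Span = 0.0977 V. LSB = 0.0977 V / 2^15 ≈ 2.982 µV.
Position in LSBs: (0.054530423 − (0)) × 32768/0.0977 = 18289.1802; rounding gives k = 18289.
V_code = 0 + (18289/32768) × 0.0977 = 0.054529885864 V.
e = 0.054530423 − (0.054529885864) = +0.537 µV.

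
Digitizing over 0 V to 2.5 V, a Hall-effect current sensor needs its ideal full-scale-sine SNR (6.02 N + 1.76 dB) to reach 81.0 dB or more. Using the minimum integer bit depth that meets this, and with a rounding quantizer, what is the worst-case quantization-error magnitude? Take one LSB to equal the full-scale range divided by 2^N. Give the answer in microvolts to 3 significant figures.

76.3 µV

Range is 2.5 V.
N ≥ (81.0 − 1.76)/6.02 = 13.163 → N_min = 14.
LSB = 2.5 V / 2^14 = 152.59 µV.
|e|_max = LSB/2 = 76.3 µV.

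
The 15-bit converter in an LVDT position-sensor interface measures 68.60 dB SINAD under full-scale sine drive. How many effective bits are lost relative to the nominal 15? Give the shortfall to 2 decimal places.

N_eff = (68.60 − 1.76)/6.02 = 11.1030 bits.
Shortfall = 15 − 11.1030 = 3.8970 bits.

3.90 bits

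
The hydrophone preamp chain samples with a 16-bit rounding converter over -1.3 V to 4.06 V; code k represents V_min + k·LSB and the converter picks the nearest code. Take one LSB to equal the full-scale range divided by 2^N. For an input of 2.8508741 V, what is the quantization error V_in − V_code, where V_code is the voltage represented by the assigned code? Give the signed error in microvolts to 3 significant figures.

Range = 4.06 − (-1.3) = 5.36 V. LSB = 5.36 V / 2^16 ≈ 81.79 µV.
Position in LSBs: (2.8508741 − (-1.3)) × 65536/5.36 = 50752.1800; rounding gives k = 50752.
V_code = V_min + k × range/2^16 = -1.3 + 50752 × 5.36/65536 = 2.8508593750 V.
V_in − V_code = 2.8508741 − (2.8508593750) = +14.7 µV.

+14.7 µV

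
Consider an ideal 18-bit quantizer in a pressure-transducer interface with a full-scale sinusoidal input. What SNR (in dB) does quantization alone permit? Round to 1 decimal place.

110.1 dB

For an ideal N-bit converter with full-scale sine input, SNR = 6.02 N + 1.76 dB. SNR = 6.02 × 18 + 1.76 = 108.36 + 1.76 = 110.12 dB.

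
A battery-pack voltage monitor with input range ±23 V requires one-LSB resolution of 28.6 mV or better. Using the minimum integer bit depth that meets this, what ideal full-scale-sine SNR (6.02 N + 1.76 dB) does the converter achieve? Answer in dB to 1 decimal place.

Span: 23 V − (-23 V) = 46 V.
Levels needed ≥ 46/28.6 mV = 1608. 2^11 = 2048 suffices, so N_min = 11.
SNR = 6.02 × 11 + 1.76 = 67.98 dB.

68.0 dB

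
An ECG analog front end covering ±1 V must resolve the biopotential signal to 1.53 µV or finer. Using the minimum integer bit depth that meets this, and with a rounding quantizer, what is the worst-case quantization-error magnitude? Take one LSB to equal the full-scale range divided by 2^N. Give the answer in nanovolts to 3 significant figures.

Full-scale range = 1 V − (-1 V) = 2 V.
2 V / 1.53 µV = 1.307e6. Since 2^20 = 1048576 and 2^21 = 2097152, N = 21.
LSB = 2 V / 2^21 = 0.95367 µV.
|e|_max = LSB/2 = 477 nV.

477 nV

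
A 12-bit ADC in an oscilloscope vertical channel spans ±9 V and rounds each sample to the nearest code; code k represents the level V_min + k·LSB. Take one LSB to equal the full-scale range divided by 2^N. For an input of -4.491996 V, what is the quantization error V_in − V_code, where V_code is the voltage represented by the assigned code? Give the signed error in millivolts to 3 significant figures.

−0.785 mV

Range = 9 − (-9) = 18 V. LSB = 18 V / 2^12 ≈ 4.395 mV.
(V_in − V_min)/LSB = (-4.491996 − (-9)) × 4096/18 = 1025.8214 → nearest code k = 1026.
V_code = V_min + k × range/2^12 = -9 + 1026 × 18/4096 = -4.491210938 V.
V_in − V_code = -4.491996 − (-4.491210938) = −0.785 mV.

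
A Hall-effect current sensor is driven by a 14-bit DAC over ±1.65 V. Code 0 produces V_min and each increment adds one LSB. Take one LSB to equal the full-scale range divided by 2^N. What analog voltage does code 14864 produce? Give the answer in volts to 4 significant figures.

1.344 V

Range = 1.65 − (-1.65) = 3.3 V. LSB = 3.3 V / 2^14.
V_out = -1.65 + 14864 × (3.3/16384) V
      = -1.65 V + 2.99385 V = 1.34385 V.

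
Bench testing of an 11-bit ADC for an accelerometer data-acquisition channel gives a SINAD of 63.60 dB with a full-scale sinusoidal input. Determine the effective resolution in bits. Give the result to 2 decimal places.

10.27 bits

ENOB = (SINAD − 1.76) / 6.02 = (63.60 − 1.76) / 6.02 = 61.84 / 6.02 = 10.2724.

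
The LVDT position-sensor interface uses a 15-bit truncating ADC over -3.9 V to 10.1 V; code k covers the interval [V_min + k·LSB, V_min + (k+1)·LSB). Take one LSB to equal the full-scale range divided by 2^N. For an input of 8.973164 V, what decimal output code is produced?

30130

Span: 10.1 V − (-3.9 V) = 14 V. LSB = 14 V / 2^15 ≈ 427.2 µV.
code = ⌊(V_in − V_min)/LSB⌋ = ⌊(V_in − V_min) × 2^15 / range⌋
     = ⌊(8.973164 − (-3.9)) × 32768 / 14⌋ = ⌊12.873164 × 32768/14⌋
     = ⌊30130.560⌋ = 30130.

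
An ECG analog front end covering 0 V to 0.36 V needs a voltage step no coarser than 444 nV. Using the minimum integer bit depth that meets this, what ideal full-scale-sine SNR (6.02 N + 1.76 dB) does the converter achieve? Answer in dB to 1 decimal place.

Full-scale range = 0.36 V.
Required number of levels: 0.36/444 nV = 810810; smallest N with 2^N ≥ that is 20.
Ideal SNR at N = 20: 6.02·20 + 1.76 = 122.2 dB.

122.2 dB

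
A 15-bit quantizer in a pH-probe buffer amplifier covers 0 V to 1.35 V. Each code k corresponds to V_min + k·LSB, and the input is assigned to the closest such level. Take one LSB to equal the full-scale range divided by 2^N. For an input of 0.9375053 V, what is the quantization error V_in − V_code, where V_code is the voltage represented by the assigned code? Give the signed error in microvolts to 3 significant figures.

−13.0 µV

V_FS = 1.35 V. LSB = 1.35 V / 2^15 ≈ 41.20 µV.
Position in LSBs: (0.9375053 − (0)) × 32768/1.35 = 22755.6842; rounding gives k = 22756.
V_code = V_min + k × range/2^15 = 0 + 22756 × 1.35/32768 = 0.93751831055 V.
V_in − V_code = 0.9375053 − (0.93751831055) = −13.0 µV.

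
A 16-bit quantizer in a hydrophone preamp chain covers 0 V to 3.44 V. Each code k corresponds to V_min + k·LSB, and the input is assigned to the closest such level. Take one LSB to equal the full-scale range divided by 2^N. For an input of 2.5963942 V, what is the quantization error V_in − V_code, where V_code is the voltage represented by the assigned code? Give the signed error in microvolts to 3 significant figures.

V_FS = 3.44 V. LSB = 3.44 V / 2^16 ≈ 52.49 µV.
(V_in − V_min)/LSB = (2.5963942 − (0)) × 65536/3.44 = 49464.3286 → nearest code k = 49464.
Reconstructed level: 0 + 49464 × 3.44/65536 V = 2.5963769531 V.
Error = V_in − V_code = 2.5963942 − (2.5963769531) = +17.2 µV.

+17.2 µV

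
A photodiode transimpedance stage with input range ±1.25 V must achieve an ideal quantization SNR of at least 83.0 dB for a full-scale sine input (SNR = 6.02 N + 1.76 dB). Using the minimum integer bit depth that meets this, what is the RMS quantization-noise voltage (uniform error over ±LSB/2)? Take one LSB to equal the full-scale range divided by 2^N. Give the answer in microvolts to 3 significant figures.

Full-scale range = 1.25 V − (-1.25 V) = 2.5 V.
Required N = ⌈(83.0 − 1.76)/6.02⌉ = ⌈13.495⌉ = 14.
LSB = 2.5 V ÷ 2^14 = 2.5/16384 V = 152.59 µV.
RMS noise = LSB/√12 = 44.0 µV.

44.0 µV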